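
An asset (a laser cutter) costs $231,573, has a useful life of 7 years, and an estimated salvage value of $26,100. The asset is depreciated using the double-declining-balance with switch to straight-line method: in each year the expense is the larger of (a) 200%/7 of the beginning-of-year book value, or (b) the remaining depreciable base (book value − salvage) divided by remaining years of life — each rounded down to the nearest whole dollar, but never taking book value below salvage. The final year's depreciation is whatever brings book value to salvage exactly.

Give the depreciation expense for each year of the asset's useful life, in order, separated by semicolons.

Depreciable base = $231,573 − $26,100 = $205,473.
Year 1: DB = ⌊$231,573 × 200%/7⌋ = $66,163; SL = ⌊$205,473/7⌋ = $29,353 → take DB $66,163. Book value $165,410.
Year 2: DB = ⌊$165,410 × 200%/7⌋ = $47,260; SL = ⌊$139,310/6⌋ = $23,218 → take DB $47,260. Book value $118,150.
Year 3: DB = ⌊$118,150 × 200%/7⌋ = $33,757; SL = ⌊$92,050/5⌋ = $18,410 → take DB $33,757. Book value $84,393.
Year 4: DB = ⌊$84,393 × 200%/7⌋ = $24,112; SL = ⌊$58,293/4⌋ = $14,573 → take DB $24,112. Book value $60,281.
Year 5: DB = ⌊$60,281 × 200%/7⌋ = $17,223; SL = ⌊$34,181/3⌋ = $11,393 → take DB $17,223. Book value $43,058.
Year 6: DB = ⌊$43,058 × 200%/7⌋ = $12,302; SL = ⌊$16,958/2⌋ = $8,479 → take DB $12,302. Book value $30,756.
Year 7 (final): $30,756 − $26,100 = $4,656. Book value $26,100.

$66,163; $47,260; $33,757; $24,112; $17,223; $12,302; $4,656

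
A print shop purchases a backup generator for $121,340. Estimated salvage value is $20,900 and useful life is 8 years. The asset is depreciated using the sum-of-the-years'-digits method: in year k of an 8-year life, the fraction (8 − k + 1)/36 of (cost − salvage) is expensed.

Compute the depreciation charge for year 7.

Depreciable base = $121,340 − $20,900 = $100,440.
Sum of the years' digits = 8+7+6+5+4+3+2+1 = 36.
Year 1: $100,440 × 8/36 = $22,320. Book value $99,020.
Year 2: $100,440 × 7/36 = $19,530. Book value $79,490.
Year 3: $100,440 × 6/36 = $16,740. Book value $62,750.
Year 4: $100,440 × 5/36 = $13,950. Book value $48,800.
Year 5: $100,440 × 4/36 = $11,160. Book value $37,640.
Year 6: $100,440 × 3/36 = $8,370. Book value $29,270.
Year 7: $100,440 × 2/36 = $5,580. Book value $23,690.

$5,580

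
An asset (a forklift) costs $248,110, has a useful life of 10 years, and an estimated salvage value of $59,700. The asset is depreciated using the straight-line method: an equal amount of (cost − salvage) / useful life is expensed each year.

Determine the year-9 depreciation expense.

Depreciable base = $248,110 − $59,700 = $188,410.
Annual expense = $188,410 / 10 = $18,841.

$18,841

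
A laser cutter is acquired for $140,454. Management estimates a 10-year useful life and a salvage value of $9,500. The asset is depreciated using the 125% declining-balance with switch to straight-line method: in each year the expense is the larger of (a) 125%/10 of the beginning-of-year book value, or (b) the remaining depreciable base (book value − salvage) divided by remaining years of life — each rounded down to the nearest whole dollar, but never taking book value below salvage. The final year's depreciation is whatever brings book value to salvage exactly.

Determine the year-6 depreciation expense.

$12,085

Depreciable base = $140,454 − $9,500 = $130,954.
Year 1: DB = ⌊$140,454 × 125%/10⌋ = $17,556; SL = ⌊$130,954/10⌋ = $13,095 → take DB $17,556. Book value $122,898.
Year 2: DB = ⌊$122,898 × 125%/10⌋ = $15,362; SL = ⌊$113,398/9⌋ = $12,599 → take DB $15,362. Book value $107,536.
Year 3: DB = ⌊$107,536 × 125%/10⌋ = $13,442; SL = ⌊$98,036/8⌋ = $12,254 → take DB $13,442. Book value $94,094.
Year 4: DB = ⌊$94,094 × 125%/10⌋ = $11,761; SL = ⌊$84,594/7⌋ = $12,084 → take SL $12,084. Book value $82,010.
Year 5: DB = ⌊$82,010 × 125%/10⌋ = $10,251; SL = ⌊$72,510/6⌋ = $12,085 → take SL $12,085. Book value $69,925.
Year 6: DB = ⌊$69,925 × 125%/10⌋ = $8,740; SL = ⌊$60,425/5⌋ = $12,085 → take SL $12,085. Book value $57,840.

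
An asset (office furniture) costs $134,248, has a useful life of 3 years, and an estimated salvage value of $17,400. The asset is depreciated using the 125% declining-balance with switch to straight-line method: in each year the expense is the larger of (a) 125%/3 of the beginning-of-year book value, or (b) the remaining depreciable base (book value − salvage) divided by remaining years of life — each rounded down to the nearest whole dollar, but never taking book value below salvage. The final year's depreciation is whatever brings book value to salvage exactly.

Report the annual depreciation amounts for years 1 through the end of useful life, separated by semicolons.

$55,936; $32,630; $28,282

Depreciable base = $134,248 − $17,400 = $116,848.
Year 1: DB = ⌊$134,248 × 125%/3⌋ = $55,936; SL = ⌊$116,848/3⌋ = $38,949 → take DB $55,936. Book value $78,312.
Year 2: DB = ⌊$78,312 × 125%/3⌋ = $32,630; SL = ⌊$60,912/2⌋ = $30,456 → take DB $32,630. Book value $45,682.
Year 3 (final): $45,682 − $17,400 = $28,282. Book value $17,400.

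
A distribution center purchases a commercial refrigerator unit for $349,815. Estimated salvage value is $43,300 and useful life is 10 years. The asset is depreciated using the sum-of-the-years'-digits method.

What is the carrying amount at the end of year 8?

$60,019

Depreciable base = $349,815 − $43,300 = $306,515.
Sum of the years' digits = 10+9+8+7+6+5+4+3+2+1 = 55.
Year 1: $306,515 × 10/55 = $55,730. Book value $294,085.
Year 2: $306,515 × 9/55 = $50,157. Book value $243,928.
Year 3: $306,515 × 8/55 = $44,584. Book value $199,344.
Year 4: $306,515 × 7/55 = $39,011. Book value $160,333.
Year 5: $306,515 × 6/55 = $33,438. Book value $126,895.
Year 6: $306,515 × 5/55 = $27,865. Book value $99,030.
Year 7: $306,515 × 4/55 = $22,292. Book value $76,738.
Year 8: $306,515 × 3/55 = $16,719. Book value $60,019.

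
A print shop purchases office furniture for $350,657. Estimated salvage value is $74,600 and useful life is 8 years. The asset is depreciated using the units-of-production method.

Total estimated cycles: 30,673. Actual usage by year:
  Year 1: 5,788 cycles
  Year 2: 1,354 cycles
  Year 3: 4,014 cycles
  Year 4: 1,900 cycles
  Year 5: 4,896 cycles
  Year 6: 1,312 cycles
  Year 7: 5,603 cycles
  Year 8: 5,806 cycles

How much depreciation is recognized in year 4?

Depreciable base = $350,657 − $74,600 = $276,057.
Rate = $276,057 / 30,673 cycles = $9 per cycle.
Year 1: 5,788 × $9 = $52,092. Book value $298,565.
Year 2: 1,354 × $9 = $12,186. Book value $286,379.
Year 3: 4,014 × $9 = $36,126. Book value $250,253.
Year 4: 1,900 × $9 = $17,100. Book value $233,153.

$17,100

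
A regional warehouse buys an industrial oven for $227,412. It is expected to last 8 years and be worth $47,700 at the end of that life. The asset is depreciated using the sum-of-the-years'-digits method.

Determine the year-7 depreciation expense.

Depreciable base = $227,412 − $47,700 = $179,712.
Sum of the years' digits = 8+7+6+5+4+3+2+1 = 36.
Year 1: $179,712 × 8/36 = $39,936. Book value $187,476.
Year 2: $179,712 × 7/36 = $34,944. Book value $152,532.
Year 3: $179,712 × 6/36 = $29,952. Book value $122,580.
Year 4: $179,712 × 5/36 = $24,960. Book value $97,620.
Year 5: $179,712 × 4/36 = $19,968. Book value $77,652.
Year 6: $179,712 × 3/36 = $14,976. Book value $62,676.
Year 7: $179,712 × 2/36 = $9,984. Book value $52,692.

$9,984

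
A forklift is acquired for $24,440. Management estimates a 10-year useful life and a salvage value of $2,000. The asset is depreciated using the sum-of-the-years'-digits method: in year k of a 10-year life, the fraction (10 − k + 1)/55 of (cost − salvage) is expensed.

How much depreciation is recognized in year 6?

$2,040

Depreciable base = $24,440 − $2,000 = $22,440.
Sum of the years' digits = 10+9+8+7+6+5+4+3+2+1 = 55.
Year 1: $22,440 × 10/55 = $4,080. Book value $20,360.
Year 2: $22,440 × 9/55 = $3,672. Book value $16,688.
Year 3: $22,440 × 8/55 = $3,264. Book value $13,424.
Year 4: $22,440 × 7/55 = $2,856. Book value $10,568.
Year 5: $22,440 × 6/55 = $2,448. Book value $8,120.
Year 6: $22,440 × 5/55 = $2,040. Book value $6,080.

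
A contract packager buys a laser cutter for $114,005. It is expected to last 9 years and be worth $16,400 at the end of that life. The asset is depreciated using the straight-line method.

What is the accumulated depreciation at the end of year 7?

Depreciable base = $114,005 − $16,400 = $97,605.
Annual expense = $97,605 / 9 = $10,845.
End of year 1: book value $103,160.
End of year 2: book value $92,315.
End of year 3: book value $81,470.
End of year 4: book value $70,625.
End of year 5: book value $59,780.
End of year 6: book value $48,935.
End of year 7: book value $38,090.
Accumulated through year 7 = $114,005 − $38,090 = $75,915.

$75,915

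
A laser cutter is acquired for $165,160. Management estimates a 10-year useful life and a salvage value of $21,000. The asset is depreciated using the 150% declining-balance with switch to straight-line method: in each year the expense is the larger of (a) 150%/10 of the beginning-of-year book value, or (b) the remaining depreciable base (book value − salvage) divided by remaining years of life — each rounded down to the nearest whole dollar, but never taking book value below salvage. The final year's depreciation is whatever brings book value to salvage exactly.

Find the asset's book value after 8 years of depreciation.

$41,646

Depreciable base = $165,160 − $21,000 = $144,160.
Year 1: DB = ⌊$165,160 × 150%/10⌋ = $24,774; SL = ⌊$144,160/10⌋ = $14,416 → take DB $24,774. Book value $140,386.
Year 2: DB = ⌊$140,386 × 150%/10⌋ = $21,057; SL = ⌊$119,386/9⌋ = $13,265 → take DB $21,057. Book value $119,329.
Year 3: DB = ⌊$119,329 × 150%/10⌋ = $17,899; SL = ⌊$98,329/8⌋ = $12,291 → take DB $17,899. Book value $101,430.
Year 4: DB = ⌊$101,430 × 150%/10⌋ = $15,214; SL = ⌊$80,430/7⌋ = $11,490 → take DB $15,214. Book value $86,216.
Year 5: DB = ⌊$86,216 × 150%/10⌋ = $12,932; SL = ⌊$65,216/6⌋ = $10,869 → take DB $12,932. Book value $73,284.
Year 6: DB = ⌊$73,284 × 150%/10⌋ = $10,992; SL = ⌊$52,284/5⌋ = $10,456 → take DB $10,992. Book value $62,292.
Year 7: DB = ⌊$62,292 × 150%/10⌋ = $9,343; SL = ⌊$41,292/4⌋ = $10,323 → take SL $10,323. Book value $51,969.
Year 8: DB = ⌊$51,969 × 150%/10⌋ = $7,795; SL = ⌊$30,969/3⌋ = $10,323 → take SL $10,323. Book value $41,646.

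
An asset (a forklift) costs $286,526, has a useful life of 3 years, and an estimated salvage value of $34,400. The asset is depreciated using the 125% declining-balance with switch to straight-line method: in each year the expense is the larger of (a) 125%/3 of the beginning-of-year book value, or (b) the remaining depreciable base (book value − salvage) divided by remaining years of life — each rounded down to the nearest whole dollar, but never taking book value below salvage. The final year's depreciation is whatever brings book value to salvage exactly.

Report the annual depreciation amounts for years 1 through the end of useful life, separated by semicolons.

Depreciable base = $286,526 − $34,400 = $252,126.
Year 1: DB = ⌊$286,526 × 125%/3⌋ = $119,385; SL = ⌊$252,126/3⌋ = $84,042 → take DB $119,385. Book value $167,141.
Year 2: DB = ⌊$167,141 × 125%/3⌋ = $69,642; SL = ⌊$132,741/2⌋ = $66,370 → take DB $69,642. Book value $97,499.
Year 3 (final): $97,499 − $34,400 = $63,099. Book value $34,400.

$119,385; $69,642; $63,099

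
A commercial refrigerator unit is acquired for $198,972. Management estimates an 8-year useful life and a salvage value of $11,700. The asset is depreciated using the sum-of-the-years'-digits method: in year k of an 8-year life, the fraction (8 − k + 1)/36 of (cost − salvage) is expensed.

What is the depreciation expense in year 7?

Depreciable base = $198,972 − $11,700 = $187,272.
Sum of the years' digits = 8+7+6+5+4+3+2+1 = 36.
Year 1: $187,272 × 8/36 = $41,616. Book value $157,356.
Year 2: $187,272 × 7/36 = $36,414. Book value $120,942.
Year 3: $187,272 × 6/36 = $31,212. Book value $89,730.
Year 4: $187,272 × 5/36 = $26,010. Book value $63,720.
Year 5: $187,272 × 4/36 = $20,808. Book value $42,912.
Year 6: $187,272 × 3/36 = $15,606. Book value $27,306.
Year 7: $187,272 × 2/36 = $10,404. Book value $16,902.

$10,404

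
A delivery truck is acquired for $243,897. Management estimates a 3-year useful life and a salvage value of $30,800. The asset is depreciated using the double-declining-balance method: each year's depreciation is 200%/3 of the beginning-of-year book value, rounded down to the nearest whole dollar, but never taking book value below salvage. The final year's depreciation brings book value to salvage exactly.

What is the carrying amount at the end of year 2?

Depreciable base = $243,897 − $30,800 = $213,097.
Year 1: ⌊$243,897 × 200%/3⌋ = $162,598. Book value $81,299.
Year 2: ⌊$81,299 × 200%/3⌋ = $54,199, capped at $50,499. Book value $30,800.

$30,800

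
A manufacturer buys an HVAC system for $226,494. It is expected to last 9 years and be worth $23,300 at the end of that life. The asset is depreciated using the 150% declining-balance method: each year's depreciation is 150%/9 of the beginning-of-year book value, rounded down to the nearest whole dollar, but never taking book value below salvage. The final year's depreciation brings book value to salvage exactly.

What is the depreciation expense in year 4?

$21,845

Depreciable base = $226,494 − $23,300 = $203,194.
Year 1: ⌊$226,494 × 150%/9⌋ = $37,749. Book value $188,745.
Year 2: ⌊$188,745 × 150%/9⌋ = $31,457. Book value $157,288.
Year 3: ⌊$157,288 × 150%/9⌋ = $26,214. Book value $131,074.
Year 4: ⌊$131,074 × 150%/9⌋ = $21,845. Book value $109,229.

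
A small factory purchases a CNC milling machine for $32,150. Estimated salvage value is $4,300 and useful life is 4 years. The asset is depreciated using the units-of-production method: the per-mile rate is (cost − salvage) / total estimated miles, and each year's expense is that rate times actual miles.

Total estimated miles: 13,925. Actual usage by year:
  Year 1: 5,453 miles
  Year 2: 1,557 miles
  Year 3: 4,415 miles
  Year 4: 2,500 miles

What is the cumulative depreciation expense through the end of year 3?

$22,850

Depreciable base = $32,150 − $4,300 = $27,850.
Rate = $27,850 / 13,925 miles = $2 per mile.
Year 1: 5,453 × $2 = $10,906. Book value $21,244.
Year 2: 1,557 × $2 = $3,114. Book value $18,130.
Year 3: 4,415 × $2 = $8,830. Book value $9,300.
Accumulated through year 3 = $32,150 − $9,300 = $22,850.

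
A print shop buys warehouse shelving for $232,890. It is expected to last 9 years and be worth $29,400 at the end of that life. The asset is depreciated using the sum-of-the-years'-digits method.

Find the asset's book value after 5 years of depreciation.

$74,620

Depreciable base = $232,890 − $29,400 = $203,490.
Sum of the years' digits = 9+8+7+6+5+4+3+2+1 = 45.
Year 1: $203,490 × 9/45 = $40,698. Book value $192,192.
Year 2: $203,490 × 8/45 = $36,176. Book value $156,016.
Year 3: $203,490 × 7/45 = $31,654. Book value $124,362.
Year 4: $203,490 × 6/45 = $27,132. Book value $97,230.
Year 5: $203,490 × 5/45 = $22,610. Book value $74,620.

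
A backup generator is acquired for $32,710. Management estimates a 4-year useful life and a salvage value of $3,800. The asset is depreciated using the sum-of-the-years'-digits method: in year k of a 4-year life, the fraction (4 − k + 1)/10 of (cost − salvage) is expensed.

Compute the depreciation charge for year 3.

$5,782

Depreciable base = $32,710 − $3,800 = $28,910.
Sum of the years' digits = 4+3+2+1 = 10.
Year 1: $28,910 × 4/10 = $11,564. Book value $21,146.
Year 2: $28,910 × 3/10 = $8,673. Book value $12,473.
Year 3: $28,910 × 2/10 = $5,782. Book value $6,691.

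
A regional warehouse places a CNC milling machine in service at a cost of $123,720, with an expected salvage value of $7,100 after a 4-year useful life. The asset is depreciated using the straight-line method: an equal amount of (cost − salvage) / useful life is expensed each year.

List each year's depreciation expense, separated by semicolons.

$29,155; $29,155; $29,155; $29,155

Depreciable base = $123,720 − $7,100 = $116,620.
Annual expense = $116,620 / 4 = $29,155.
End of year 1: book value $94,565.
End of year 2: book value $65,410.
End of year 3: book value $36,255.
End of year 4: book value $7,100.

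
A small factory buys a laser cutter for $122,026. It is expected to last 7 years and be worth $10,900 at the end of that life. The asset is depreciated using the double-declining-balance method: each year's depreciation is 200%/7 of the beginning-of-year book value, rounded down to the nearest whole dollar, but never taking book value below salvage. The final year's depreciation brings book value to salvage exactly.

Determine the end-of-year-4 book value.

$31,765

Depreciable base = $122,026 − $10,900 = $111,126.
Year 1: ⌊$122,026 × 200%/7⌋ = $34,864. Book value $87,162.
Year 2: ⌊$87,162 × 200%/7⌋ = $24,903. Book value $62,259.
Year 3: ⌊$62,259 × 200%/7⌋ = $17,788. Book value $44,471.
Year 4: ⌊$44,471 × 200%/7⌋ = $12,706. Book value $31,765.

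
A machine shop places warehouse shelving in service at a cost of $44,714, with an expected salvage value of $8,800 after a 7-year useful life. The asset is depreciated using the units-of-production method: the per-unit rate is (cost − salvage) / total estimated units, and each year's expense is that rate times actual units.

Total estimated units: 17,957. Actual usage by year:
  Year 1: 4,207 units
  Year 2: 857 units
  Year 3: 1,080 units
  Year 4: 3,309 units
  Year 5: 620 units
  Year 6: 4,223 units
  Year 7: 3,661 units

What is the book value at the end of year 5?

Depreciable base = $44,714 − $8,800 = $35,914.
Rate = $35,914 / 17,957 units = $2 per unit.
Year 1: 4,207 × $2 = $8,414. Book value $36,300.
Year 2: 857 × $2 = $1,714. Book value $34,586.
Year 3: 1,080 × $2 = $2,160. Book value $32,426.
Year 4: 3,309 × $2 = $6,618. Book value $25,808.
Year 5: 620 × $2 = $1,240. Book value $24,568.

$24,568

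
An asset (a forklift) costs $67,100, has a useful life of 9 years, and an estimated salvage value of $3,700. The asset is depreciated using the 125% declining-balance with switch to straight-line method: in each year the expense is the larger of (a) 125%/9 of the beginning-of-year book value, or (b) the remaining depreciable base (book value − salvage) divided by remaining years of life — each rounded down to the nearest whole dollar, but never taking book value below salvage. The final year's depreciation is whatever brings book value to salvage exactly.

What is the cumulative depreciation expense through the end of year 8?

$56,875

Depreciable base = $67,100 − $3,700 = $63,400.
Year 1: DB = ⌊$67,100 × 125%/9⌋ = $9,319; SL = ⌊$63,400/9⌋ = $7,044 → take DB $9,319. Book value $57,781.
Year 2: DB = ⌊$57,781 × 125%/9⌋ = $8,025; SL = ⌊$54,081/8⌋ = $6,760 → take DB $8,025. Book value $49,756.
Year 3: DB = ⌊$49,756 × 125%/9⌋ = $6,910; SL = ⌊$46,056/7⌋ = $6,579 → take DB $6,910. Book value $42,846.
Year 4: DB = ⌊$42,846 × 125%/9⌋ = $5,950; SL = ⌊$39,146/6⌋ = $6,524 → take SL $6,524. Book value $36,322.
Year 5: DB = ⌊$36,322 × 125%/9⌋ = $5,044; SL = ⌊$32,622/5⌋ = $6,524 → take SL $6,524. Book value $29,798.
Year 6: DB = ⌊$29,798 × 125%/9⌋ = $4,138; SL = ⌊$26,098/4⌋ = $6,524 → take SL $6,524. Book value $23,274.
Year 7: DB = ⌊$23,274 × 125%/9⌋ = $3,232; SL = ⌊$19,574/3⌋ = $6,524 → take SL $6,524. Book value $16,750.
Year 8: DB = ⌊$16,750 × 125%/9⌋ = $2,326; SL = ⌊$13,050/2⌋ = $6,525 → take SL $6,525. Book value $10,225.
Accumulated through year 8 = $67,100 − $10,225 = $56,875.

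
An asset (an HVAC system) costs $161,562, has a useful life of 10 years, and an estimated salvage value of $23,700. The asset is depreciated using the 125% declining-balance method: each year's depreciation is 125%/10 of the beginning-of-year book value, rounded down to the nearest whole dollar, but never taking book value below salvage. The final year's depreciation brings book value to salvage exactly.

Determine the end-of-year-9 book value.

$48,578

Depreciable base = $161,562 − $23,700 = $137,862.
Year 1: ⌊$161,562 × 125%/10⌋ = $20,195. Book value $141,367.
Year 2: ⌊$141,367 × 125%/10⌋ = $17,670. Book value $123,697.
Year 3: ⌊$123,697 × 125%/10⌋ = $15,462. Book value $108,235.
Year 4: ⌊$108,235 × 125%/10⌋ = $13,529. Book value $94,706.
Year 5: ⌊$94,706 × 125%/10⌋ = $11,838. Book value $82,868.
Year 6: ⌊$82,868 × 125%/10⌋ = $10,358. Book value $72,510.
Year 7: ⌊$72,510 × 125%/10⌋ = $9,063. Book value $63,447.
Year 8: ⌊$63,447 × 125%/10⌋ = $7,930. Book value $55,517.
Year 9: ⌊$55,517 × 125%/10⌋ = $6,939. Book value $48,578.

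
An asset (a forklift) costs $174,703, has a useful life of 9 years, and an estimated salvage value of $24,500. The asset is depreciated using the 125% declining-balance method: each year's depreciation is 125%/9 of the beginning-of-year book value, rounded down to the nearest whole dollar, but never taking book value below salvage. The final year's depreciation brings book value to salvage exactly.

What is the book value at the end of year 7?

Depreciable base = $174,703 − $24,500 = $150,203.
Year 1: ⌊$174,703 × 125%/9⌋ = $24,264. Book value $150,439.
Year 2: ⌊$150,439 × 125%/9⌋ = $20,894. Book value $129,545.
Year 3: ⌊$129,545 × 125%/9⌋ = $17,992. Book value $111,553.
Year 4: ⌊$111,553 × 125%/9⌋ = $15,493. Book value $96,060.
Year 5: ⌊$96,060 × 125%/9⌋ = $13,341. Book value $82,719.
Year 6: ⌊$82,719 × 125%/9⌋ = $11,488. Book value $71,231.
Year 7: ⌊$71,231 × 125%/9⌋ = $9,893. Book value $61,338.

$61,338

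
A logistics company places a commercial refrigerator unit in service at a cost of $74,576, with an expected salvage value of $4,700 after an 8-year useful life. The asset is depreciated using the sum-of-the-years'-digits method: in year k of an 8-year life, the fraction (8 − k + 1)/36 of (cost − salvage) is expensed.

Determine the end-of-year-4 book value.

$24,110

Depreciable base = $74,576 − $4,700 = $69,876.
Sum of the years' digits = 8+7+6+5+4+3+2+1 = 36.
Year 1: $69,876 × 8/36 = $15,528. Book value $59,048.
Year 2: $69,876 × 7/36 = $13,587. Book value $45,461.
Year 3: $69,876 × 6/36 = $11,646. Book value $33,815.
Year 4: $69,876 × 5/36 = $9,705. Book value $24,110.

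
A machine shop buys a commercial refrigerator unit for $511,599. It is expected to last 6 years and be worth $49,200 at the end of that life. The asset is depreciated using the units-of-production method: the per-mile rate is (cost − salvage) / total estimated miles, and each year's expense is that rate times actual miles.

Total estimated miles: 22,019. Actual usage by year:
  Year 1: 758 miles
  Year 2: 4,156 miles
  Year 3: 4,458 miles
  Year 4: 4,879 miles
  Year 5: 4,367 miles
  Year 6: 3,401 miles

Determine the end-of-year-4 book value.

$212,328

Depreciable base = $511,599 − $49,200 = $462,399.
Rate = $462,399 / 22,019 miles = $21 per mile.
Year 1: 758 × $21 = $15,918. Book value $495,681.
Year 2: 4,156 × $21 = $87,276. Book value $408,405.
Year 3: 4,458 × $21 = $93,618. Book value $314,787.
Year 4: 4,879 × $21 = $102,459. Book value $212,328.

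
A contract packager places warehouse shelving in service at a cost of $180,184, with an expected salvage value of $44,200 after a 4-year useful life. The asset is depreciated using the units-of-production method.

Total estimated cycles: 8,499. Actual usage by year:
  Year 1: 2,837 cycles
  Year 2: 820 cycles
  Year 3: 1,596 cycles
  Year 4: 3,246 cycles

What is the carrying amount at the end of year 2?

$121,672

Depreciable base = $180,184 − $44,200 = $135,984.
Rate = $135,984 / 8,499 cycles = $16 per cycle.
Year 1: 2,837 × $16 = $45,392. Book value $134,792.
Year 2: 820 × $16 = $13,120. Book value $121,672.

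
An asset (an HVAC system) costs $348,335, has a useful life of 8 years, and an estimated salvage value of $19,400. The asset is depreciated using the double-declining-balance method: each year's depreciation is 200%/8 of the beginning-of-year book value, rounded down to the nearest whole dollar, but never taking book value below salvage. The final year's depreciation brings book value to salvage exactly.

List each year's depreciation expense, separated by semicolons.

$87,083; $65,313; $48,984; $36,738; $27,554; $20,665; $15,499; $27,099

Depreciable base = $348,335 − $19,400 = $328,935.
Year 1: ⌊$348,335 × 200%/8⌋ = $87,083. Book value $261,252.
Year 2: ⌊$261,252 × 200%/8⌋ = $65,313. Book value $195,939.
Year 3: ⌊$195,939 × 200%/8⌋ = $48,984. Book value $146,955.
Year 4: ⌊$146,955 × 200%/8⌋ = $36,738. Book value $110,217.
Year 5: ⌊$110,217 × 200%/8⌋ = $27,554. Book value $82,663.
Year 6: ⌊$82,663 × 200%/8⌋ = $20,665. Book value $61,998.
Year 7: ⌊$61,998 × 200%/8⌋ = $15,499. Book value $46,499.
Year 8 (final): $46,499 − $19,400 = $27,099. Book value $19,400.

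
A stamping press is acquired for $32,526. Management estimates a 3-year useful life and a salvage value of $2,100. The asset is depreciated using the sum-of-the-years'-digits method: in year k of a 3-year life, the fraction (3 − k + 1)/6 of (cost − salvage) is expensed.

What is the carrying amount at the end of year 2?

$7,171

Depreciable base = $32,526 − $2,100 = $30,426.
Sum of the years' digits = 3+2+1 = 6.
Year 1: $30,426 × 3/6 = $15,213. Book value $17,313.
Year 2: $30,426 × 2/6 = $10,142. Book value $7,171.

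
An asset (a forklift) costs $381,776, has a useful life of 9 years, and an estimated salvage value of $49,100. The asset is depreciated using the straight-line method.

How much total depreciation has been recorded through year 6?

Depreciable base = $381,776 − $49,100 = $332,676.
Annual expense = $332,676 / 9 = $36,964.
End of year 1: book value $344,812.
End of year 2: book value $307,848.
End of year 3: book value $270,884.
End of year 4: book value $233,920.
End of year 5: book value $196,956.
End of year 6: book value $159,992.
Accumulated through year 6 = $381,776 − $159,992 = $221,784.

$221,784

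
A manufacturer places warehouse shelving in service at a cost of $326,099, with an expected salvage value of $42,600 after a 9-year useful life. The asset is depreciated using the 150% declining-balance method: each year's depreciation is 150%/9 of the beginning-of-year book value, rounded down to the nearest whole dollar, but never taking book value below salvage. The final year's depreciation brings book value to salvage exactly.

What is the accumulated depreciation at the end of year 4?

Depreciable base = $326,099 − $42,600 = $283,499.
Year 1: ⌊$326,099 × 150%/9⌋ = $54,349. Book value $271,750.
Year 2: ⌊$271,750 × 150%/9⌋ = $45,291. Book value $226,459.
Year 3: ⌊$226,459 × 150%/9⌋ = $37,743. Book value $188,716.
Year 4: ⌊$188,716 × 150%/9⌋ = $31,452. Book value $157,264.
Accumulated through year 4 = $326,099 − $157,264 = $168,835.

$168,835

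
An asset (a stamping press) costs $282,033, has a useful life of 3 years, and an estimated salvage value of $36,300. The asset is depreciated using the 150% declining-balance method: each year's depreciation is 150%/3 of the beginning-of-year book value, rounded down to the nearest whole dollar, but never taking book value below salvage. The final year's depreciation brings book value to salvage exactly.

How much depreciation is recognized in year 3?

$34,209

Depreciable base = $282,033 − $36,300 = $245,733.
Year 1: ⌊$282,033 × 150%/3⌋ = $141,016. Book value $141,017.
Year 2: ⌊$141,017 × 150%/3⌋ = $70,508. Book value $70,509.
Year 3 (final): $70,509 − $36,300 = $34,209. Book value $36,300.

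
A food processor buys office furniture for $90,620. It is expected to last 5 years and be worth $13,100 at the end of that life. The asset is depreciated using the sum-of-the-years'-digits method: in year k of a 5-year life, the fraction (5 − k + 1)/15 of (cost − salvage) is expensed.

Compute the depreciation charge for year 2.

$20,672

Depreciable base = $90,620 − $13,100 = $77,520.
Sum of the years' digits = 5+4+3+2+1 = 15.
Year 1: $77,520 × 5/15 = $25,840. Book value $64,780.
Year 2: $77,520 × 4/15 = $20,672. Book value $44,108.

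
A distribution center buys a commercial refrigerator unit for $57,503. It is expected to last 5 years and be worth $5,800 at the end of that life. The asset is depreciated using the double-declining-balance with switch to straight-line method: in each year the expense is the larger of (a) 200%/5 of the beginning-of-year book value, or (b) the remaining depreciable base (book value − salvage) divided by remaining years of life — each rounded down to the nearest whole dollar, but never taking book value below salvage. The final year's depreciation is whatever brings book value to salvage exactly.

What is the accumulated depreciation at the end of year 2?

Depreciable base = $57,503 − $5,800 = $51,703.
Year 1: DB = ⌊$57,503 × 200%/5⌋ = $23,001; SL = ⌊$51,703/5⌋ = $10,340 → take DB $23,001. Book value $34,502.
Year 2: DB = ⌊$34,502 × 200%/5⌋ = $13,800; SL = ⌊$28,702/4⌋ = $7,175 → take DB $13,800. Book value $20,702.
Accumulated through year 2 = $57,503 − $20,702 = $36,801.

$36,801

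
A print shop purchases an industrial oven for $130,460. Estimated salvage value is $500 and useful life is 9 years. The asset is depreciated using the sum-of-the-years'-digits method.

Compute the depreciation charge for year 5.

Depreciable base = $130,460 − $500 = $129,960.
Sum of the years' digits = 9+8+7+6+5+4+3+2+1 = 45.
Year 1: $129,960 × 9/45 = $25,992. Book value $104,468.
Year 2: $129,960 × 8/45 = $23,104. Book value $81,364.
Year 3: $129,960 × 7/45 = $20,216. Book value $61,148.
Year 4: $129,960 × 6/45 = $17,328. Book value $43,820.
Year 5: $129,960 × 5/45 = $14,440. Book value $29,380.

$14,440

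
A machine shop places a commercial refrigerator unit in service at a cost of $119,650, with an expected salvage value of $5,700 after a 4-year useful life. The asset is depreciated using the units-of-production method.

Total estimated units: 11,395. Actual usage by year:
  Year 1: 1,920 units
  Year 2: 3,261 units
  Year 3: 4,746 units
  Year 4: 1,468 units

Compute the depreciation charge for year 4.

$14,680

Depreciable base = $119,650 − $5,700 = $113,950.
Rate = $113,950 / 11,395 units = $10 per unit.
Year 1: 1,920 × $10 = $19,200. Book value $100,450.
Year 2: 3,261 × $10 = $32,610. Book value $67,840.
Year 3: 4,746 × $10 = $47,460. Book value $20,380.
Year 4: 1,468 × $10 = $14,680. Book value $5,700.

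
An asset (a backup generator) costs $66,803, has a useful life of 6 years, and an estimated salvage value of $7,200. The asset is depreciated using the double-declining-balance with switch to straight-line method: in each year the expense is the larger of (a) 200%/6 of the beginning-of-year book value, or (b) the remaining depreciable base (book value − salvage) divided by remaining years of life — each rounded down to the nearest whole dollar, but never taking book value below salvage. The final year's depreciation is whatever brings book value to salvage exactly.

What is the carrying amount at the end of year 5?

$8,798

Depreciable base = $66,803 − $7,200 = $59,603.
Year 1: DB = ⌊$66,803 × 200%/6⌋ = $22,267; SL = ⌊$59,603/6⌋ = $9,933 → take DB $22,267. Book value $44,536.
Year 2: DB = ⌊$44,536 × 200%/6⌋ = $14,845; SL = ⌊$37,336/5⌋ = $7,467 → take DB $14,845. Book value $29,691.
Year 3: DB = ⌊$29,691 × 200%/6⌋ = $9,897; SL = ⌊$22,491/4⌋ = $5,622 → take DB $9,897. Book value $19,794.
Year 4: DB = ⌊$19,794 × 200%/6⌋ = $6,598; SL = ⌊$12,594/3⌋ = $4,198 → take DB $6,598. Book value $13,196.
Year 5: DB = ⌊$13,196 × 200%/6⌋ = $4,398; SL = ⌊$5,996/2⌋ = $2,998 → take DB $4,398. Book value $8,798.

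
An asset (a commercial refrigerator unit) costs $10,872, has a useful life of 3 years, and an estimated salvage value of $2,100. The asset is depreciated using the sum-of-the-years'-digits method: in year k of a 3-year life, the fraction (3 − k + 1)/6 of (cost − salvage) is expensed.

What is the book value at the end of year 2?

Depreciable base = $10,872 − $2,100 = $8,772.
Sum of the years' digits = 3+2+1 = 6.
Year 1: $8,772 × 3/6 = $4,386. Book value $6,486.
Year 2: $8,772 × 2/6 = $2,924. Book value $3,562.

$3,562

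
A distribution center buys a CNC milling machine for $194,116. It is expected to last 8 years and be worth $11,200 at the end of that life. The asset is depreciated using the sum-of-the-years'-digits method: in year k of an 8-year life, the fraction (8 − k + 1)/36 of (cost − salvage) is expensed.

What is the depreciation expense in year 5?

$20,324

Depreciable base = $194,116 − $11,200 = $182,916.
Sum of the years' digits = 8+7+6+5+4+3+2+1 = 36.
Year 1: $182,916 × 8/36 = $40,648. Book value $153,468.
Year 2: $182,916 × 7/36 = $35,567. Book value $117,901.
Year 3: $182,916 × 6/36 = $30,486. Book value $87,415.
Year 4: $182,916 × 5/36 = $25,405. Book value $62,010.
Year 5: $182,916 × 4/36 = $20,324. Book value $41,686.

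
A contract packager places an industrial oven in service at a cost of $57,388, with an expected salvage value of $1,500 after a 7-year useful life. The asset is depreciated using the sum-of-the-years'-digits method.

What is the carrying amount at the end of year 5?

Depreciable base = $57,388 − $1,500 = $55,888.
Sum of the years' digits = 7+6+5+4+3+2+1 = 28.
Year 1: $55,888 × 7/28 = $13,972. Book value $43,416.
Year 2: $55,888 × 6/28 = $11,976. Book value $31,440.
Year 3: $55,888 × 5/28 = $9,980. Book value $21,460.
Year 4: $55,888 × 4/28 = $7,984. Book value $13,476.
Year 5: $55,888 × 3/28 = $5,988. Book value $7,488.

$7,488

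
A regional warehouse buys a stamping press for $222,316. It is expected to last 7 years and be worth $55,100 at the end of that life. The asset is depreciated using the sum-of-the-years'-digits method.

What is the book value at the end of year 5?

$73,016

Depreciable base = $222,316 − $55,100 = $167,216.
Sum of the years' digits = 7+6+5+4+3+2+1 = 28.
Year 1: $167,216 × 7/28 = $41,804. Book value $180,512.
Year 2: $167,216 × 6/28 = $35,832. Book value $144,680.
Year 3: $167,216 × 5/28 = $29,860. Book value $114,820.
Year 4: $167,216 × 4/28 = $23,888. Book value $90,932.
Year 5: $167,216 × 3/28 = $17,916. Book value $73,016.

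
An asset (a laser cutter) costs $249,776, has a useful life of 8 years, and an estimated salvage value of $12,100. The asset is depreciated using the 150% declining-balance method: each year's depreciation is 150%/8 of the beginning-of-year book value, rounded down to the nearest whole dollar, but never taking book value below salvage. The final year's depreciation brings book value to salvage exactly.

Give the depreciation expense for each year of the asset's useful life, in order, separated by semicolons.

Depreciable base = $249,776 − $12,100 = $237,676.
Year 1: ⌊$249,776 × 150%/8⌋ = $46,833. Book value $202,943.
Year 2: ⌊$202,943 × 150%/8⌋ = $38,051. Book value $164,892.
Year 3: ⌊$164,892 × 150%/8⌋ = $30,917. Book value $133,975.
Year 4: ⌊$133,975 × 150%/8⌋ = $25,120. Book value $108,855.
Year 5: ⌊$108,855 × 150%/8⌋ = $20,410. Book value $88,445.
Year 6: ⌊$88,445 × 150%/8⌋ = $16,583. Book value $71,862.
Year 7: ⌊$71,862 × 150%/8⌋ = $13,474. Book value $58,388.
Year 8 (final): $58,388 − $12,100 = $46,288. Book value $12,100.

$46,833; $38,051; $30,917; $25,120; $20,410; $16,583; $13,474; $46,288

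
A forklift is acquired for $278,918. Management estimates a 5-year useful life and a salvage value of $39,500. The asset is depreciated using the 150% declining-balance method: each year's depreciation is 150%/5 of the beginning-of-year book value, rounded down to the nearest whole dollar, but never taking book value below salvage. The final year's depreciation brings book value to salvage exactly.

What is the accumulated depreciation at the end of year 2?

Depreciable base = $278,918 − $39,500 = $239,418.
Year 1: ⌊$278,918 × 150%/5⌋ = $83,675. Book value $195,243.
Year 2: ⌊$195,243 × 150%/5⌋ = $58,572. Book value $136,671.
Accumulated through year 2 = $278,918 − $136,671 = $142,247.

$142,247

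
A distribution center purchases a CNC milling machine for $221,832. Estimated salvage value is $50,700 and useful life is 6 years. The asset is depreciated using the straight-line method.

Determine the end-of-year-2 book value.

$164,788

Depreciable base = $221,832 − $50,700 = $171,132.
Annual expense = $171,132 / 6 = $28,522.
End of year 1: book value $193,310.
End of year 2: book value $164,788.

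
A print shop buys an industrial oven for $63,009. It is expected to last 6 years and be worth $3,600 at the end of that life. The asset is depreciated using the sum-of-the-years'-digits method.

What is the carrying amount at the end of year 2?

$31,890

Depreciable base = $63,009 − $3,600 = $59,409.
Sum of the years' digits = 6+5+4+3+2+1 = 21.
Year 1: $59,409 × 6/21 = $16,974. Book value $46,035.
Year 2: $59,409 × 5/21 = $14,145. Book value $31,890.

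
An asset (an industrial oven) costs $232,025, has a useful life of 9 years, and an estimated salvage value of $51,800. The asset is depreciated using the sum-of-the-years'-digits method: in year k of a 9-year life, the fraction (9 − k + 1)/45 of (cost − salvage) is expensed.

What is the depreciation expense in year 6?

$16,020

Depreciable base = $232,025 − $51,800 = $180,225.
Sum of the years' digits = 9+8+7+6+5+4+3+2+1 = 45.
Year 1: $180,225 × 9/45 = $36,045. Book value $195,980.
Year 2: $180,225 × 8/45 = $32,040. Book value $163,940.
Year 3: $180,225 × 7/45 = $28,035. Book value $135,905.
Year 4: $180,225 × 6/45 = $24,030. Book value $111,875.
Year 5: $180,225 × 5/45 = $20,025. Book value $91,850.
Year 6: $180,225 × 4/45 = $16,020. Book value $75,830.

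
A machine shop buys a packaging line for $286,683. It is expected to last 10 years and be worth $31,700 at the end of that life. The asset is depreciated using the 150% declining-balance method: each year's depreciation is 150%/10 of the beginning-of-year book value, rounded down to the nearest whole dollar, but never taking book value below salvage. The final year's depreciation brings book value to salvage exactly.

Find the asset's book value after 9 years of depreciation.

Depreciable base = $286,683 − $31,700 = $254,983.
Year 1: ⌊$286,683 × 150%/10⌋ = $43,002. Book value $243,681.
Year 2: ⌊$243,681 × 150%/10⌋ = $36,552. Book value $207,129.
Year 3: ⌊$207,129 × 150%/10⌋ = $31,069. Book value $176,060.
Year 4: ⌊$176,060 × 150%/10⌋ = $26,409. Book value $149,651.
Year 5: ⌊$149,651 × 150%/10⌋ = $22,447. Book value $127,204.
Year 6: ⌊$127,204 × 150%/10⌋ = $19,080. Book value $108,124.
Year 7: ⌊$108,124 × 150%/10⌋ = $16,218. Book value $91,906.
Year 8: ⌊$91,906 × 150%/10⌋ = $13,785. Book value $78,121.
Year 9: ⌊$78,121 × 150%/10⌋ = $11,718. Book value $66,403.

$66,403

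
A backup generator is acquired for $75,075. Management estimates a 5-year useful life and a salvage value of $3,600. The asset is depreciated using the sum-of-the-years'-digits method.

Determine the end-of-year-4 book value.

Depreciable base = $75,075 − $3,600 = $71,475.
Sum of the years' digits = 5+4+3+2+1 = 15.
Year 1: $71,475 × 5/15 = $23,825. Book value $51,250.
Year 2: $71,475 × 4/15 = $19,060. Book value $32,190.
Year 3: $71,475 × 3/15 = $14,295. Book value $17,895.
Year 4: $71,475 × 2/15 = $9,530. Book value $8,365.

$8,365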